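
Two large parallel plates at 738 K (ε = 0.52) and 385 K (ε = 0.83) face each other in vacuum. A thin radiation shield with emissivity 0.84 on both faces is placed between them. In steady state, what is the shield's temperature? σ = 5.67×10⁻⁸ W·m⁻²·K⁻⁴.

In steady state the net flux on the hot side equals that on the cold side.
σ(T₁⁴−T_s⁴)/D₁ = σ(T_s⁴−T₂⁴)/D₂, with D₁ = 1/ε₁+1/ε_s−1 = 2.114, D₂ = 1/ε_s+1/ε₂−1 = 1.395.
Solve for T_s⁴: T_s⁴ = (D₂·T₁⁴ + D₁·T₂⁴)/(D₁+D₂) = 1.312×10¹¹ K⁴.

T_s ≈ 602 K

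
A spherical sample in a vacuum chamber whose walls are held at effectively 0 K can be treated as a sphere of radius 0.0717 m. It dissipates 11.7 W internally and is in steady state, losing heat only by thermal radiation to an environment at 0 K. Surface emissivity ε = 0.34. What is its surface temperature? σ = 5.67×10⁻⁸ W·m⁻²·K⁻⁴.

T ≈ 311 K

Steady state: internal power = radiated power, P = εσA T⁴.
Radiating area A = 4πr² = 0.06460 m².
T⁴ = P/(εσA) = 11.7/(0.34·5.67×10⁻⁸·0.06460) = 9.395×10⁹ K⁴.
T = (9.395×10⁹)^(1/4).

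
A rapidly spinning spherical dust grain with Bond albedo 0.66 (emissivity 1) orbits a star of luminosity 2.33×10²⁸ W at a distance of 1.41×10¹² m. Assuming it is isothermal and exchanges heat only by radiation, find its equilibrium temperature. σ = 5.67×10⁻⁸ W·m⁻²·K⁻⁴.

First find the stellar flux at distance d: S = L/(4πd²) = 2.33×10²⁸/(4π·(1.41×10¹²)²) = 932.6 W/m².
For an isothermal sphere, absorbed (1−a)S·πr² = emitted σ·4πr²·T⁴, so T⁴ = (1−a)S/(4σ).
T⁴ = 0.340·932.6/(4·5.67×10⁻⁸) = 1.398×10⁹ K⁴.

T ≈ 193 K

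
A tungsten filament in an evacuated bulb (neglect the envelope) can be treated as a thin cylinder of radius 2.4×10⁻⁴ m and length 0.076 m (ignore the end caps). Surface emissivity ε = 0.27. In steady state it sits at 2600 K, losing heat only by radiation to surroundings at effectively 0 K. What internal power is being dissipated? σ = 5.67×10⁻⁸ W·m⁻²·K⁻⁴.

Steady state: P = εσA T⁴.
A = 2πrL = 1.146×10⁻⁴ m²; T⁴ = (2600)⁴ = 4.570×10¹³ K⁴.
P = 0.27 × 5.67×10⁻⁸ × 1.146×10⁻⁴ × 4.570×10¹³.

P ≈ 80.2 W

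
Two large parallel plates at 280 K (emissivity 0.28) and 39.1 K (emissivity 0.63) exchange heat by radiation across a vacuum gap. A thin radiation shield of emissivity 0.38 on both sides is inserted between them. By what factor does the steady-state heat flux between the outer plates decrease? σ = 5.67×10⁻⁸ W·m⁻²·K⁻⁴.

factor ≈ 2.03

Without shield: q₀ = σΔ(T⁴)/(1/ε₁+1/ε₂−1) with denominator 4.159.
With shield the two gaps are in series; the resistances add: (1/ε₁+1/ε_s−1)+(1/ε_s+1/ε₂−1) = 5.203+3.219 = 8.422.
Heat-flux ratio q₀/q = 8.422/4.159.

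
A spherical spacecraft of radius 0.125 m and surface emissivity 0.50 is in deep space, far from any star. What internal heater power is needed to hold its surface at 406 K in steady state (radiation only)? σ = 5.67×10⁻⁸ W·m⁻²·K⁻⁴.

P ≈ 151 W

P = εσ·4πr²·T⁴.
4πr² = 0.1963 m²; T⁴ = 2.717×10¹⁰ K⁴.
P = 0.50·5.67×10⁻⁸·0.1963·2.717×10¹⁰.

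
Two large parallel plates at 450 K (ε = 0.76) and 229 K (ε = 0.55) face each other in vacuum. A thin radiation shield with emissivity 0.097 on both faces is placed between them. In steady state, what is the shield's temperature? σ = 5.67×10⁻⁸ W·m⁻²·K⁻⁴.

T_s ≈ 387 K

In steady state the net flux on the hot side equals that on the cold side.
σ(T₁⁴−T_s⁴)/D₁ = σ(T_s⁴−T₂⁴)/D₂, with D₁ = 1/ε₁+1/ε_s−1 = 10.63, D₂ = 1/ε_s+1/ε₂−1 = 11.13.
Solve for T_s⁴: T_s⁴ = (D₂·T₁⁴ + D₁·T₂⁴)/(D₁+D₂) = 2.232×10¹⁰ K⁴.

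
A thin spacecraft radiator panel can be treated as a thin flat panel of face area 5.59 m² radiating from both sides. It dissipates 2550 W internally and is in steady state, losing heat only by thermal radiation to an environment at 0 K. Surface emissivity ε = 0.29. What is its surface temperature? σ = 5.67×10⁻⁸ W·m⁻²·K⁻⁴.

Steady state: internal power = radiated power, P = εσA T⁴.
Radiating area A = 2·5.59 = 11.18 m².
T⁴ = P/(εσA) = 2550/(0.29·5.67×10⁻⁸·11.18) = 1.387×10¹⁰ K⁴.
T = (1.387×10¹⁰)^(1/4).

T ≈ 343 K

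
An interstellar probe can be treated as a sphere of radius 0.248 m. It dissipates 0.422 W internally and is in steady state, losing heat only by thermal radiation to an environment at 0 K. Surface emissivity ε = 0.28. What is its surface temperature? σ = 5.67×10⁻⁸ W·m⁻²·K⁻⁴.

T ≈ 76.6 K

Steady state: internal power = radiated power, P = εσA T⁴.
Radiating area A = 4πr² = 0.7729 m².
T⁴ = P/(εσA) = 0.422/(0.28·5.67×10⁻⁸·0.7729) = 3.439×10⁷ K⁴.
T = (3.439×10⁷)^(1/4).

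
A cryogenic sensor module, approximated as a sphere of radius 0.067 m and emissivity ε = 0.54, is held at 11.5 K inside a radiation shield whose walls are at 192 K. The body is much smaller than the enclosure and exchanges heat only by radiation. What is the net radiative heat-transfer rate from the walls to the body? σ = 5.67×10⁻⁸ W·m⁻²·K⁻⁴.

P_net ≈ 2.35 W

For a small grey body in a large enclosure: P_net = εσA(T_body⁴ − T_wall⁴).
A = 4πr² = 0.05641 m²; T_body⁴ − T_wall⁴ = 17490 − 1.359×10⁹ = -1.359×10⁹ K⁴.
|P_net| = 0.54·5.67×10⁻⁸·0.05641·1.359×10⁹.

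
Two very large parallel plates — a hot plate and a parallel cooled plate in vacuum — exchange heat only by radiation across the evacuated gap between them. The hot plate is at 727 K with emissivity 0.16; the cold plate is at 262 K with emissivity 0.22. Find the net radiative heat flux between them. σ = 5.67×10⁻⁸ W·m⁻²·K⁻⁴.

q ≈ 1590 W/m²

For two infinite grey parallel plates, q = σ(T₁⁴ − T₂⁴)/(1/ε₁ + 1/ε₂ − 1).
T₁⁴ − T₂⁴ = 2.793×10¹¹ − 4.712×10⁹ = 2.746×10¹¹ K⁴.
1/ε₁ + 1/ε₂ − 1 = 6.250 + 4.545 − 1 = 9.795.
q = 5.67×10⁻⁸ × 2.746×10¹¹ / 9.795.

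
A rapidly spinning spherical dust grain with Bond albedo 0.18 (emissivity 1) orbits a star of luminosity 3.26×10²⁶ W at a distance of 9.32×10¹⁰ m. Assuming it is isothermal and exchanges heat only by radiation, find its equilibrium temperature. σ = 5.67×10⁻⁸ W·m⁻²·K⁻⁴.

T ≈ 322 K

First find the stellar flux at distance d: S = L/(4πd²) = 3.26×10²⁶/(4π·(9.32×10¹⁰)²) = 2987 W/m².
For an isothermal sphere, absorbed (1−a)S·πr² = emitted σ·4πr²·T⁴, so T⁴ = (1−a)S/(4σ).
T⁴ = 0.820·2987/(4·5.67×10⁻⁸) = 1.080×10¹⁰ K⁴.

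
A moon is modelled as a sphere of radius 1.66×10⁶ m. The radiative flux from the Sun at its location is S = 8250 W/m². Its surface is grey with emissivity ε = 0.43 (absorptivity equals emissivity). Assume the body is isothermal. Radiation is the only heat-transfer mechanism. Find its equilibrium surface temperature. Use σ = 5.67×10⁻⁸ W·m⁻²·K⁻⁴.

At equilibrium, absorbed power = emitted power.
Absorbing cross-section = πr² = 8.657×10¹² m²; emitting surface = 4πr² = 3.463×10¹³ m² (ratio 4).
εS·A_cross = εσ·A_surf·T⁴  ⇒  T⁴ = S/(4σ)   (ε cancels).
T⁴ = 8250/(4·5.67×10⁻⁸) = 3.638×10¹⁰ K⁴.
T = (3.638×10¹⁰)^(1/4).

T ≈ 437 K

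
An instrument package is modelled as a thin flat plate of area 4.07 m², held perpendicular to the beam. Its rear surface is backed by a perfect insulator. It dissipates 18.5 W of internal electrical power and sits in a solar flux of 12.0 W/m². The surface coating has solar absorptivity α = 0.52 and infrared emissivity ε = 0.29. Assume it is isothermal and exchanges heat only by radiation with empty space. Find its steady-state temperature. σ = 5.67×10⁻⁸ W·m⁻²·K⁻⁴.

T ≈ 160 K

At steady state, absorbed solar power + internal power = radiated power.
Absorbed: α·S·A_cross = 0.52·12.0·4.070 = 25.40 W (cross-section A).
Total input = 25.40 + 18.5 = 43.90 W.
Radiated: εσ·A_surf·T⁴ with A_surf = A = 4.070 m².
T⁴ = 43.90/(0.29·5.67×10⁻⁸·4.070) = 6.559×10⁸ K⁴.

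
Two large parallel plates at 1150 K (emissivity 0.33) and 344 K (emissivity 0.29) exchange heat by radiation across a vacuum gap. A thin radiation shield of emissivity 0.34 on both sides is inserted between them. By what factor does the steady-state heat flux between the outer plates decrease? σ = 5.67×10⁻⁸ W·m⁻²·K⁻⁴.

Without shield: q₀ = σΔ(T⁴)/(1/ε₁+1/ε₂−1) with denominator 5.479.
With shield the two gaps are in series; the resistances add: (1/ε₁+1/ε_s−1)+(1/ε_s+1/ε₂−1) = 4.971+5.389 = 10.36.
Heat-flux ratio q₀/q = 10.36/5.479.

factor ≈ 1.89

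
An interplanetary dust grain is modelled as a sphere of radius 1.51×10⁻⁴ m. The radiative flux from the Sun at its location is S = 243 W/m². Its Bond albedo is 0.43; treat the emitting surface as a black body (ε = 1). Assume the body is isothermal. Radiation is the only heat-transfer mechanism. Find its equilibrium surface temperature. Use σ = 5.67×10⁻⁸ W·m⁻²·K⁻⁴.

At equilibrium, absorbed power = emitted power.
Absorbing cross-section = πr² = 7.163×10⁻⁸ m²; emitting surface = 4πr² = 2.865×10⁻⁷ m² (ratio 4).
(1−a)S·A_cross = εσ·A_surf·T⁴  ⇒  T⁴ = (1−a)S/(4σ).
T⁴ = 0.570·243/(4·5.67×10⁻⁸) = 6.107×10⁸ K⁴.
T = (6.107×10⁸)^(1/4).

T ≈ 157 K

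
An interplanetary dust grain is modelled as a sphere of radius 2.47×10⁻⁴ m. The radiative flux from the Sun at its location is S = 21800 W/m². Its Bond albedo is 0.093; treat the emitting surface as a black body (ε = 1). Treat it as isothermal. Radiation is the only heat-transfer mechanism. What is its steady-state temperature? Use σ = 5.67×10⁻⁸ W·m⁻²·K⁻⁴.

At equilibrium, absorbed power = emitted power.
Absorbing cross-section = πr² = 1.917×10⁻⁷ m²; emitting surface = 4πr² = 7.667×10⁻⁷ m² (ratio 4).
(1−a)S·A_cross = εσ·A_surf·T⁴  ⇒  T⁴ = (1−a)S/(4σ).
T⁴ = 0.907·21800/(4·5.67×10⁻⁸) = 8.718×10¹⁰ K⁴.
T = (8.718×10¹⁰)^(1/4).

T ≈ 543 K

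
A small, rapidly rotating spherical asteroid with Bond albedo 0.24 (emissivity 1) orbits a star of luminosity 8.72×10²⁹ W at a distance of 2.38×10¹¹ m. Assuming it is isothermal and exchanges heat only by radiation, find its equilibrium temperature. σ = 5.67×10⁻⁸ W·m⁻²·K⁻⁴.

T ≈ 1420 K

First find the stellar flux at distance d: S = L/(4πd²) = 8.72×10²⁹/(4π·(2.38×10¹¹)²) = 1.225×10⁶ W/m².
For an isothermal sphere, absorbed (1−a)S·πr² = emitted σ·4πr²·T⁴, so T⁴ = (1−a)S/(4σ).
T⁴ = 0.760·1.225×10⁶/(4·5.67×10⁻⁸) = 4.105×10¹² K⁴.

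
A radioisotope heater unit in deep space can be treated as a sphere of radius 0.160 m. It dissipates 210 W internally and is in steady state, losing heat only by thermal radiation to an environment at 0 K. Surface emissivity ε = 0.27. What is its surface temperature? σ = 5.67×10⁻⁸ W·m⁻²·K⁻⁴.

Steady state: internal power = radiated power, P = εσA T⁴.
Radiating area A = 4πr² = 0.3217 m².
T⁴ = P/(εσA) = 210/(0.27·5.67×10⁻⁸·0.3217) = 4.264×10¹⁰ K⁴.
T = (4.264×10¹⁰)^(1/4).

T ≈ 454 K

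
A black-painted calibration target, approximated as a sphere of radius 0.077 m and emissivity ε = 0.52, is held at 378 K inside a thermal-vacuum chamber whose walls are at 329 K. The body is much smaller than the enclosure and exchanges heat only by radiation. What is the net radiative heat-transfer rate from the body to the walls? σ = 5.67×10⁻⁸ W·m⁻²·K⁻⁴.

P_net ≈ 19.1 W

For a small grey body in a large enclosure: P_net = εσA(T_body⁴ − T_wall⁴).
A = 4πr² = 0.07451 m²; T_body⁴ − T_wall⁴ = 2.042×10¹⁰ − 1.172×10¹⁰ = 8.700×10⁹ K⁴.
|P_net| = 0.52·5.67×10⁻⁸·0.07451·8.700×10⁹.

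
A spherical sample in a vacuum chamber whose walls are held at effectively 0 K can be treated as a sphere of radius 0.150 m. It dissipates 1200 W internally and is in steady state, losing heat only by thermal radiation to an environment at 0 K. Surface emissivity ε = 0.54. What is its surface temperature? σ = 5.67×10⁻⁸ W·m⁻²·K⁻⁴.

T ≈ 610 K

Steady state: internal power = radiated power, P = εσA T⁴.
Radiating area A = 4πr² = 0.2827 m².
T⁴ = P/(εσA) = 1200/(0.54·5.67×10⁻⁸·0.2827) = 1.386×10¹¹ K⁴.
T = (1.386×10¹¹)^(1/4).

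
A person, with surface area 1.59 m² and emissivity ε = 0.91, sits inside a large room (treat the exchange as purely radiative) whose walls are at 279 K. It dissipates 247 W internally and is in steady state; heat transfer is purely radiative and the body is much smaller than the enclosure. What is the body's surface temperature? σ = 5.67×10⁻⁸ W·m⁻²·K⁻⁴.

For a small grey body in a large enclosure, net radiated power = εσA(T⁴ − T_w⁴).
Steady state: P = εσA(T⁴ − T_w⁴) with A = 1.59 m².
T⁴ = P/(εσA) + T_w⁴ = 247/(0.91·5.67×10⁻⁸·1.590) + (279)⁴
    = 3.011×10⁹ + 6.059×10⁹ = 9.070×10⁹ K⁴.

T ≈ 309 K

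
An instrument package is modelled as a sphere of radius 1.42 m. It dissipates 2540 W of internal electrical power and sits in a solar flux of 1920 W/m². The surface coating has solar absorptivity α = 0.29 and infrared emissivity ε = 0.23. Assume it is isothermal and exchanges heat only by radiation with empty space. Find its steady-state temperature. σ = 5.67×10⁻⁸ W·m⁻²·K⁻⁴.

At steady state, absorbed solar power + internal power = radiated power.
Absorbed: α·S·A_cross = 0.29·1920·6.335 = 3527 W (cross-section πr²).
Total input = 3527 + 2540 = 6067 W.
Radiated: εσ·A_surf·T⁴ with A_surf = 4πr² = 25.34 m².
T⁴ = 6067/(0.23·5.67×10⁻⁸·25.34) = 1.836×10¹⁰ K⁴.

T ≈ 368 K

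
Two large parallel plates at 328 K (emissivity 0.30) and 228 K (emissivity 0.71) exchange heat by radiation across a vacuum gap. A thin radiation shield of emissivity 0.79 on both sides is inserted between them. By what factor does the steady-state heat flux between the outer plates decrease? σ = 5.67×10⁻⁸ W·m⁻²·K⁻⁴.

Without shield: q₀ = σΔ(T⁴)/(1/ε₁+1/ε₂−1) with denominator 3.742.
With shield the two gaps are in series; the resistances add: (1/ε₁+1/ε_s−1)+(1/ε_s+1/ε₂−1) = 3.599+1.674 = 5.273.
Heat-flux ratio q₀/q = 5.273/3.742.

factor ≈ 1.41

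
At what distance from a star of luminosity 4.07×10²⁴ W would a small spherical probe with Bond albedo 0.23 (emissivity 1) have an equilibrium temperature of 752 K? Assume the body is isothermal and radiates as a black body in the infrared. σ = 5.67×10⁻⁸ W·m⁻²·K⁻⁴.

For an isothermal black-emitting sphere, (1−a)S·πr² = σ·4πr²·T⁴ ⇒ S = 4σT⁴/(1−a).
S = 4·5.67×10⁻⁸·(752)⁴/0.770 = 94190 W/m².
Flux falls as S = L/(4πd²), so d = √(L/(4πS)) = √(4.07×10²⁴/(4π·94190)).

d ≈ 1.85×10⁹ m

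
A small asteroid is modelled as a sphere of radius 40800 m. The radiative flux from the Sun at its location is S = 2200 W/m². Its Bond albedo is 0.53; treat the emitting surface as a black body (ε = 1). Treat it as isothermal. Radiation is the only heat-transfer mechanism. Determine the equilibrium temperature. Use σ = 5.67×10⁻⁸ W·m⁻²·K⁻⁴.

T ≈ 260 K

At equilibrium, absorbed power = emitted power.
Absorbing cross-section = πr² = 5.230×10⁹ m²; emitting surface = 4πr² = 2.092×10¹⁰ m² (ratio 4).
(1−a)S·A_cross = εσ·A_surf·T⁴  ⇒  T⁴ = (1−a)S/(4σ).
T⁴ = 0.470·2200/(4·5.67×10⁻⁸) = 4.559×10⁹ K⁴.
T = (4.559×10⁹)^(1/4).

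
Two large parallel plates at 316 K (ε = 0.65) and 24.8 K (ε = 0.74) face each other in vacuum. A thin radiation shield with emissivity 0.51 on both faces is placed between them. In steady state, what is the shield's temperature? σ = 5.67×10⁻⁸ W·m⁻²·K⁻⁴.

T_s ≈ 263 K

In steady state the net flux on the hot side equals that on the cold side.
σ(T₁⁴−T_s⁴)/D₁ = σ(T_s⁴−T₂⁴)/D₂, with D₁ = 1/ε₁+1/ε_s−1 = 2.499, D₂ = 1/ε_s+1/ε₂−1 = 2.312.
Solve for T_s⁴: T_s⁴ = (D₂·T₁⁴ + D₁·T₂⁴)/(D₁+D₂) = 4.792×10⁹ K⁴.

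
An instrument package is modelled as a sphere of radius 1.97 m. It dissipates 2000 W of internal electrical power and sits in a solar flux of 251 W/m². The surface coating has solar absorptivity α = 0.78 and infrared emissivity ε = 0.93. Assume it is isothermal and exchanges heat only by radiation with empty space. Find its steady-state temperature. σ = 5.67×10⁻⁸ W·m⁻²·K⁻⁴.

T ≈ 203 K

At steady state, absorbed solar power + internal power = radiated power.
Absorbed: α·S·A_cross = 0.78·251·12.19 = 2387 W (cross-section πr²).
Total input = 2387 + 2000 = 4387 W.
Radiated: εσ·A_surf·T⁴ with A_surf = 4πr² = 48.77 m².
T⁴ = 4387/(0.93·5.67×10⁻⁸·48.77) = 1.706×10⁹ K⁴.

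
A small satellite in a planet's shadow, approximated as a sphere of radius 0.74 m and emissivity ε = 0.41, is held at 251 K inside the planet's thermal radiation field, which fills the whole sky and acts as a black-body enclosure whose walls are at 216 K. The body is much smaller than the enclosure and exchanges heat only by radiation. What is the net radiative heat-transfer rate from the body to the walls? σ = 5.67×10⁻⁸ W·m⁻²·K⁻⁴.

For a small grey body in a large enclosure: P_net = εσA(T_body⁴ − T_wall⁴).
A = 4πr² = 6.881 m²; T_body⁴ − T_wall⁴ = 3.969×10⁹ − 2.177×10⁹ = 1.792×10⁹ K⁴.
|P_net| = 0.41·5.67×10⁻⁸·6.881·1.792×10⁹.

P_net ≈ 287 W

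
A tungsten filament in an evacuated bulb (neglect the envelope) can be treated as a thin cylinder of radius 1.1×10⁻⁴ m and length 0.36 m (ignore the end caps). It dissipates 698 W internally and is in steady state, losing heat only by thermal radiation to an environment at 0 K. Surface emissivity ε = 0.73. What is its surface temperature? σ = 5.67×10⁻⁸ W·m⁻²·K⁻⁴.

T ≈ 2870 K

Steady state: internal power = radiated power, P = εσA T⁴.
Radiating area A = 2πrL = 2.488×10⁻⁴ m².
T⁴ = P/(εσA) = 698/(0.73·5.67×10⁻⁸·2.488×10⁻⁴) = 6.778×10¹³ K⁴.
T = (6.778×10¹³)^(1/4).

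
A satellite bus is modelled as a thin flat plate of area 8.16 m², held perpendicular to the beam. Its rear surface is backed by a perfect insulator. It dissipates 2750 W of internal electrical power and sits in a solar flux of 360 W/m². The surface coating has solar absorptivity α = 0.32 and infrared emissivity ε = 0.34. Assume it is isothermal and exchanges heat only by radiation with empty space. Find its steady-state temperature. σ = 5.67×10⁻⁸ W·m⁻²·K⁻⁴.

T ≈ 391 K

At steady state, absorbed solar power + internal power = radiated power.
Absorbed: α·S·A_cross = 0.32·360·8.160 = 940.0 W (cross-section A).
Total input = 940.0 + 2750 = 3690 W.
Radiated: εσ·A_surf·T⁴ with A_surf = A = 8.160 m².
T⁴ = 3690/(0.34·5.67×10⁻⁸·8.160) = 2.346×10¹⁰ K⁴.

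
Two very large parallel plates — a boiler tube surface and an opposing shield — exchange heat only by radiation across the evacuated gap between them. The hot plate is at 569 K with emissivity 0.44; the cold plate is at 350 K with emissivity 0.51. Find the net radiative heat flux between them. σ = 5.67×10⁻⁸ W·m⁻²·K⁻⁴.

q ≈ 1570 W/m²

For two infinite grey parallel plates, q = σ(T₁⁴ − T₂⁴)/(1/ε₁ + 1/ε₂ − 1).
T₁⁴ − T₂⁴ = 1.048×10¹¹ − 1.501×10¹⁰ = 8.981×10¹⁰ K⁴.
1/ε₁ + 1/ε₂ − 1 = 2.273 + 1.961 − 1 = 3.234.
q = 5.67×10⁻⁸ × 8.981×10¹⁰ / 3.234.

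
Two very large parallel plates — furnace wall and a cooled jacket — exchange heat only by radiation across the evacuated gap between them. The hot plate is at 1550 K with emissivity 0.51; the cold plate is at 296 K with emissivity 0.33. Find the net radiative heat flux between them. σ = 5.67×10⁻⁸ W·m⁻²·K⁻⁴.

q ≈ 81900 W/m²

For two infinite grey parallel plates, q = σ(T₁⁴ − T₂⁴)/(1/ε₁ + 1/ε₂ − 1).
T₁⁴ − T₂⁴ = 5.772×10¹² − 7.677×10⁹ = 5.764×10¹² K⁴.
1/ε₁ + 1/ε₂ − 1 = 1.961 + 3.030 − 1 = 3.991.
q = 5.67×10⁻⁸ × 5.764×10¹² / 3.991.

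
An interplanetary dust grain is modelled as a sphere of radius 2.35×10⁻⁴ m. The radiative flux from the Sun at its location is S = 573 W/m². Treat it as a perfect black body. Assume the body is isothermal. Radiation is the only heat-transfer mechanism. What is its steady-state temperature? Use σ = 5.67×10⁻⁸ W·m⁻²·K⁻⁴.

At equilibrium, absorbed power = emitted power.
Absorbing cross-section = πr² = 1.735×10⁻⁷ m²; emitting surface = 4πr² = 6.940×10⁻⁷ m² (ratio 4).
S·A_cross = εσ·A_surf·T⁴  ⇒  T⁴ = S/(4σ).
T⁴ = 1.00·573/(4·5.67×10⁻⁸) = 2.526×10⁹ K⁴.
T = (2.526×10⁹)^(1/4).

T ≈ 224 K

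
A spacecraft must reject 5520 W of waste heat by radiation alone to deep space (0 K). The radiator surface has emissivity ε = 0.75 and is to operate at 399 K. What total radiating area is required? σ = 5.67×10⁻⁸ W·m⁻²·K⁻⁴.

P = εσA T⁴ ⇒ A = P/(εσT⁴).
T⁴ = 2.534×10¹⁰ K⁴.
A = 5520/(0.75 × 5.67×10⁻⁸ × 2.534×10¹⁰).

A ≈ 5.12 m²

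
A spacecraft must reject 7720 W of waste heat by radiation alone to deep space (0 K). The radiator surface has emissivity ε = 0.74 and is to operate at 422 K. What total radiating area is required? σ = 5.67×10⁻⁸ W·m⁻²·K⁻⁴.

A ≈ 5.80 m²

P = εσA T⁴ ⇒ A = P/(εσT⁴).
T⁴ = 3.171×10¹⁰ K⁴.
A = 7720/(0.74 × 5.67×10⁻⁸ × 3.171×10¹⁰).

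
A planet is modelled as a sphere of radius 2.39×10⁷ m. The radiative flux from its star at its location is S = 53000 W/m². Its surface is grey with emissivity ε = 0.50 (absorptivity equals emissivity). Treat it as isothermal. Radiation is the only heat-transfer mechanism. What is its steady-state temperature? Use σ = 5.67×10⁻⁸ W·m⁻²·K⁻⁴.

At equilibrium, absorbed power = emitted power.
Absorbing cross-section = πr² = 1.795×10¹⁵ m²; emitting surface = 4πr² = 7.178×10¹⁵ m² (ratio 4).
εS·A_cross = εσ·A_surf·T⁴  ⇒  T⁴ = S/(4σ)   (ε cancels).
T⁴ = 53000/(4·5.67×10⁻⁸) = 2.337×10¹¹ K⁴.
T = (2.337×10¹¹)^(1/4).

T ≈ 695 K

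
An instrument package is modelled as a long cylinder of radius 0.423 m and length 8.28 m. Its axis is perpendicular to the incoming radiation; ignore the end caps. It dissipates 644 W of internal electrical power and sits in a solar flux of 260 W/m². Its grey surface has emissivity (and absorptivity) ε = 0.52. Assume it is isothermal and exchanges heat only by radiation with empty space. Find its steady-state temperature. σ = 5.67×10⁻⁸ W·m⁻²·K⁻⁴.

At steady state, absorbed solar power + internal power = radiated power.
Absorbed: α·S·A_cross = 0.52·260·7.005 = 947.1 W (cross-section 2rL).
Total input = 947.1 + 644 = 1591 W.
Radiated: εσ·A_surf·T⁴ with A_surf = 2πrL = 22.01 m².
T⁴ = 1591/(0.52·5.67×10⁻⁸·22.01) = 2.452×10⁹ K⁴.

T ≈ 223 K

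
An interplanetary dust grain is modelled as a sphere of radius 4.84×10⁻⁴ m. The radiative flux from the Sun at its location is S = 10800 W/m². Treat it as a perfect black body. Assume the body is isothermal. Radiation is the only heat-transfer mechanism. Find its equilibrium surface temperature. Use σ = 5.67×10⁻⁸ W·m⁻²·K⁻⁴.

At equilibrium, absorbed power = emitted power.
Absorbing cross-section = πr² = 7.359×10⁻⁷ m²; emitting surface = 4πr² = 2.944×10⁻⁶ m² (ratio 4).
S·A_cross = εσ·A_surf·T⁴  ⇒  T⁴ = S/(4σ).
T⁴ = 1.00·10800/(4·5.67×10⁻⁸) = 4.762×10¹⁰ K⁴.
T = (4.762×10¹⁰)^(1/4).

T ≈ 467 K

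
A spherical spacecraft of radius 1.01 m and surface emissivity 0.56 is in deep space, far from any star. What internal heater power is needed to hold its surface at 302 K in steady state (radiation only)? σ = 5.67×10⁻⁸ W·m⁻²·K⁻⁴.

P ≈ 3390 W

P = εσ·4πr²·T⁴.
4πr² = 12.82 m²; T⁴ = 8.318×10⁹ K⁴.
P = 0.56·5.67×10⁻⁸·12.82·8.318×10⁹.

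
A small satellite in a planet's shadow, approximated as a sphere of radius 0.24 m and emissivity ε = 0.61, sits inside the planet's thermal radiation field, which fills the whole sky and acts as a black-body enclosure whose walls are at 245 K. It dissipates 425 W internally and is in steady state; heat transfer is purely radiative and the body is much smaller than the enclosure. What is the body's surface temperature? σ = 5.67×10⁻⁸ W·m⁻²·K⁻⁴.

For a small grey body in a large enclosure, net radiated power = εσA(T⁴ − T_w⁴).
Steady state: P = εσA(T⁴ − T_w⁴) with A = 4πr² = 0.7238 m².
T⁴ = P/(εσA) + T_w⁴ = 425/(0.61·5.67×10⁻⁸·0.7238) + (245)⁴
    = 1.698×10¹⁰ + 3.603×10⁹ = 2.058×10¹⁰ K⁴.

T ≈ 379 K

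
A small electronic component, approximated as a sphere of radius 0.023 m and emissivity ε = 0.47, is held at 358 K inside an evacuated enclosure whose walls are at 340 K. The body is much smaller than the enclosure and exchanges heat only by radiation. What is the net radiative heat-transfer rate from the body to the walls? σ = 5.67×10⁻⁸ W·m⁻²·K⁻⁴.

P_net ≈ 0.543 W

For a small grey body in a large enclosure: P_net = εσA(T_body⁴ − T_wall⁴).
A = 4πr² = 0.006648 m²; T_body⁴ − T_wall⁴ = 1.643×10¹⁰ − 1.336×10¹⁰ = 3.063×10⁹ K⁴.
|P_net| = 0.47·5.67×10⁻⁸·0.006648·3.063×10⁹.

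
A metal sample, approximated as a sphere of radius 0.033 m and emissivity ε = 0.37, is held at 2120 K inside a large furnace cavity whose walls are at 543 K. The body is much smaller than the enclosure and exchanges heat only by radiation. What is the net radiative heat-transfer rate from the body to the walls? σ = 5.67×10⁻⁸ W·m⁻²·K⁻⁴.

For a small grey body in a large enclosure: P_net = εσA(T_body⁴ − T_wall⁴).
A = 4πr² = 0.01368 m²; T_body⁴ − T_wall⁴ = 2.020×10¹³ − 8.694×10¹⁰ = 2.011×10¹³ K⁴.
|P_net| = 0.37·5.67×10⁻⁸·0.01368·2.011×10¹³.

P_net ≈ 5770 W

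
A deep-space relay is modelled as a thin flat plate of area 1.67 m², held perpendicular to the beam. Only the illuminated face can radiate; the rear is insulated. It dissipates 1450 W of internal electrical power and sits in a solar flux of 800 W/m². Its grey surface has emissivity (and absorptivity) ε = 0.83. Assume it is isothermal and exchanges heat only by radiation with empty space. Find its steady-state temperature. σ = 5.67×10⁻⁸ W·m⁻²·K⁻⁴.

At steady state, absorbed solar power + internal power = radiated power.
Absorbed: α·S·A_cross = 0.83·800·1.670 = 1109 W (cross-section A).
Total input = 1109 + 1450 = 2559 W.
Radiated: εσ·A_surf·T⁴ with A_surf = A = 1.670 m².
T⁴ = 2559/(0.83·5.67×10⁻⁸·1.670) = 3.256×10¹⁰ K⁴.

T ≈ 425 K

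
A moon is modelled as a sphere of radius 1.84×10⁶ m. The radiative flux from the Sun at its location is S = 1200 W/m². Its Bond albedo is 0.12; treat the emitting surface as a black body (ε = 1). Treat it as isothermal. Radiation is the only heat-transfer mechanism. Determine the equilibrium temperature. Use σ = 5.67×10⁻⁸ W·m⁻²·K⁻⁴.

T ≈ 261 K

At equilibrium, absorbed power = emitted power.
Absorbing cross-section = πr² = 1.064×10¹³ m²; emitting surface = 4πr² = 4.254×10¹³ m² (ratio 4).
(1−a)S·A_cross = εσ·A_surf·T⁴  ⇒  T⁴ = (1−a)S/(4σ).
T⁴ = 0.880·1200/(4·5.67×10⁻⁸) = 4.656×10⁹ K⁴.
T = (4.656×10⁹)^(1/4).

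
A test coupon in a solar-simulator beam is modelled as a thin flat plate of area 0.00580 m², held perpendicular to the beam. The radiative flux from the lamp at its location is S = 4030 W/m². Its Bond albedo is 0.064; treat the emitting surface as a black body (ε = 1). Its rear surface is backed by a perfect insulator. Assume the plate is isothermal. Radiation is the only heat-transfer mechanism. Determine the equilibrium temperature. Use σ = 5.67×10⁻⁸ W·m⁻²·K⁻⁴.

At equilibrium, absorbed power = emitted power.
Absorbing cross-section = A = 0.005800 m²; emitting surface = A = 0.005800 m² (ratio 1).
(1−a)S·A_cross = εσ·A_surf·T⁴  ⇒  T⁴ = (1−a)S/(1σ).
T⁴ = 0.936·4030/(1·5.67×10⁻⁸) = 6.653×10¹⁰ K⁴.
T = (6.653×10¹⁰)^(1/4).

T ≈ 508 K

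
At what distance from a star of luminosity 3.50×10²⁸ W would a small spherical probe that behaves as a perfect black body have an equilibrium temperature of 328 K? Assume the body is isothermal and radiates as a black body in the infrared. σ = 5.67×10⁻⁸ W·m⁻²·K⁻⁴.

For an isothermal black-emitting sphere, (1−a)S·πr² = σ·4πr²·T⁴ ⇒ S = 4σT⁴/(1−a).
S = 4·5.67×10⁻⁸·(328)⁴/1.00 = 2625 W/m².
Flux falls as S = L/(4πd²), so d = √(L/(4πS)) = √(3.50×10²⁸/(4π·2625)).

d ≈ 1.03×10¹² m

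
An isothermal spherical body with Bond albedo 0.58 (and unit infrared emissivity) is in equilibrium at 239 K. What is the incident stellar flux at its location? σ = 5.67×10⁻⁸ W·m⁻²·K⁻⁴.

S ≈ 1760 W/m²

(1−a)S·πr² = σ·4πr²·T⁴ ⇒ S = 4σT⁴/(1−a).
S = 4·5.67×10⁻⁸·3.263×10⁹/0.420.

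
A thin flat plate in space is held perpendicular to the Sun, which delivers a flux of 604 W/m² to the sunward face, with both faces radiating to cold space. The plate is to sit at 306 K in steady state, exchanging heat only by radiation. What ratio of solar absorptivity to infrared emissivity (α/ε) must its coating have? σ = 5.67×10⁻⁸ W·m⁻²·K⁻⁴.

α/ε ≈ 1.65

Balance: αS·A = εσ·2A·T⁴ ⇒ α/ε = 2σT⁴/S.
α/ε = 2·5.67×10⁻⁸·(306)⁴/604 = 2·5.67×10⁻⁸·8.768×10⁹/604.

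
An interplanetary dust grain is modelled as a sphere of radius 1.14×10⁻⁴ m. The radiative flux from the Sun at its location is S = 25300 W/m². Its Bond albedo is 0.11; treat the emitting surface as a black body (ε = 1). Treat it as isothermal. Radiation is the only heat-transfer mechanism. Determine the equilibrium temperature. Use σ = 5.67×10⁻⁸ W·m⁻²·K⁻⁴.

At equilibrium, absorbed power = emitted power.
Absorbing cross-section = πr² = 4.083×10⁻⁸ m²; emitting surface = 4πr² = 1.633×10⁻⁷ m² (ratio 4).
(1−a)S·A_cross = εσ·A_surf·T⁴  ⇒  T⁴ = (1−a)S/(4σ).
T⁴ = 0.890·25300/(4·5.67×10⁻⁸) = 9.928×10¹⁰ K⁴.
T = (9.928×10¹⁰)^(1/4).

T ≈ 561 K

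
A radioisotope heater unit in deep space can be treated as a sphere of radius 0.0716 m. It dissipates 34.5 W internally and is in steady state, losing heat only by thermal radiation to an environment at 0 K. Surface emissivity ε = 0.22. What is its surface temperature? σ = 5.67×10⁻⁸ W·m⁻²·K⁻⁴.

T ≈ 455 K

Steady state: internal power = radiated power, P = εσA T⁴.
Radiating area A = 4πr² = 0.06442 m².
T⁴ = P/(εσA) = 34.5/(0.22·5.67×10⁻⁸·0.06442) = 4.293×10¹⁰ K⁴.
T = (4.293×10¹⁰)^(1/4).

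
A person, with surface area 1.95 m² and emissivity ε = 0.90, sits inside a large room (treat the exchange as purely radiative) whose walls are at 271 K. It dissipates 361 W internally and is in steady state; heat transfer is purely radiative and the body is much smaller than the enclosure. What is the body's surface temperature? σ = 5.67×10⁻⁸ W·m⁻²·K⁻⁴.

For a small grey body in a large enclosure, net radiated power = εσA(T⁴ − T_w⁴).
Steady state: P = εσA(T⁴ − T_w⁴) with A = 1.95 m².
T⁴ = P/(εσA) + T_w⁴ = 361/(0.90·5.67×10⁻⁸·1.950) + (271)⁴
    = 3.628×10⁹ + 5.394×10⁹ = 9.021×10⁹ K⁴.

T ≈ 308 K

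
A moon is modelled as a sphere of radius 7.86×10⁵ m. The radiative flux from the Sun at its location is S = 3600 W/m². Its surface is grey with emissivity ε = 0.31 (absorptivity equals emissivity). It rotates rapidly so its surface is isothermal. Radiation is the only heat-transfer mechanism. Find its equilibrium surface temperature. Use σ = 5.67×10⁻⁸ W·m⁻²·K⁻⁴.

At equilibrium, absorbed power = emitted power.
Absorbing cross-section = πr² = 1.941×10¹² m²; emitting surface = 4πr² = 7.763×10¹² m² (ratio 4).
εS·A_cross = εσ·A_surf·T⁴  ⇒  T⁴ = S/(4σ)   (ε cancels).
T⁴ = 3600/(4·5.67×10⁻⁸) = 1.587×10¹⁰ K⁴.
T = (1.587×10¹⁰)^(1/4).

T ≈ 355 K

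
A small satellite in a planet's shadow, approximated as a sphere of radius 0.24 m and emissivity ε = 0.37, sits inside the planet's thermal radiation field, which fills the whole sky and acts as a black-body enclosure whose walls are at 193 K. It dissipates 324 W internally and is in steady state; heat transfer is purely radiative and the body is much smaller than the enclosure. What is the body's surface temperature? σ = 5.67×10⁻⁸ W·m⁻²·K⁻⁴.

T ≈ 388 K

For a small grey body in a large enclosure, net radiated power = εσA(T⁴ − T_w⁴).
Steady state: P = εσA(T⁴ − T_w⁴) with A = 4πr² = 0.7238 m².
T⁴ = P/(εσA) + T_w⁴ = 324/(0.37·5.67×10⁻⁸·0.7238) + (193)⁴
    = 2.134×10¹⁰ + 1.387×10⁹ = 2.272×10¹⁰ K⁴.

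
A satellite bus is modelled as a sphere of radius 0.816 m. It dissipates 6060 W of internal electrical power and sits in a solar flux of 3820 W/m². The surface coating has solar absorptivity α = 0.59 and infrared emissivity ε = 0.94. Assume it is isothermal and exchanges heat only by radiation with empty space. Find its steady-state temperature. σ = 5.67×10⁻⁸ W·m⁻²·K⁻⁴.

T ≈ 394 K

At steady state, absorbed solar power + internal power = radiated power.
Absorbed: α·S·A_cross = 0.59·3820·2.092 = 4715 W (cross-section πr²).
Total input = 4715 + 6060 = 10770 W.
Radiated: εσ·A_surf·T⁴ with A_surf = 4πr² = 8.367 m².
T⁴ = 10770/(0.94·5.67×10⁻⁸·8.367) = 2.416×10¹⁰ K⁴.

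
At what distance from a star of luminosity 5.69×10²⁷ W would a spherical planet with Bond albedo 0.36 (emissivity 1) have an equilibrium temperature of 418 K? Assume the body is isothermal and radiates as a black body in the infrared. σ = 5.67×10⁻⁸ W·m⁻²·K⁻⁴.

For an isothermal black-emitting sphere, (1−a)S·πr² = σ·4πr²·T⁴ ⇒ S = 4σT⁴/(1−a).
S = 4·5.67×10⁻⁸·(418)⁴/0.640 = 10820 W/m².
Flux falls as S = L/(4πd²), so d = √(L/(4πS)) = √(5.69×10²⁷/(4π·10820)).

d ≈ 2.05×10¹¹ m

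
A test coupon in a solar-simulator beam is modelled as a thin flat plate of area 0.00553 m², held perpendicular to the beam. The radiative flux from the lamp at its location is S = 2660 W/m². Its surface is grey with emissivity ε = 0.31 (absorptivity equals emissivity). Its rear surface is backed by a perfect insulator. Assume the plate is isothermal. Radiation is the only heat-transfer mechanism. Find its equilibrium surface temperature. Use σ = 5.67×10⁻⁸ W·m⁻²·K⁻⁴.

At equilibrium, absorbed power = emitted power.
Absorbing cross-section = A = 0.005530 m²; emitting surface = A = 0.005530 m² (ratio 1).
εS·A_cross = εσ·A_surf·T⁴  ⇒  T⁴ = S/(1σ)   (ε cancels).
T⁴ = 2660/(1·5.67×10⁻⁸) = 4.691×10¹⁰ K⁴.
T = (4.691×10¹⁰)^(1/4).

T ≈ 465 K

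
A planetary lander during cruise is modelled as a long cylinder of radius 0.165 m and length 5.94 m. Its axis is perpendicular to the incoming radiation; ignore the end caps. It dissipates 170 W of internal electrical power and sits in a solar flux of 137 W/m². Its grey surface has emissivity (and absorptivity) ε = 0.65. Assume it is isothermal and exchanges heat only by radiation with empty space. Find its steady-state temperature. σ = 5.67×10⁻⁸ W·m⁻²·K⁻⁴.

T ≈ 197 K

At steady state, absorbed solar power + internal power = radiated power.
Absorbed: α·S·A_cross = 0.65·137·1.960 = 174.6 W (cross-section 2rL).
Total input = 174.6 + 170 = 344.6 W.
Radiated: εσ·A_surf·T⁴ with A_surf = 2πrL = 6.158 m².
T⁴ = 344.6/(0.65·5.67×10⁻⁸·6.158) = 1.518×10⁹ K⁴.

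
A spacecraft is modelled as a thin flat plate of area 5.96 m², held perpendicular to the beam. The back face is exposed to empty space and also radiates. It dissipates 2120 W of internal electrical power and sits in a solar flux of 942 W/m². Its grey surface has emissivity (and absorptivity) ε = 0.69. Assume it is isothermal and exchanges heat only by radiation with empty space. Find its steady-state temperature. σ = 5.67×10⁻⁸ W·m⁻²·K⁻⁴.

At steady state, absorbed solar power + internal power = radiated power.
Absorbed: α·S·A_cross = 0.69·942·5.960 = 3874 W (cross-section A).
Total input = 3874 + 2120 = 5994 W.
Radiated: εσ·A_surf·T⁴ with A_surf = 2A = 11.92 m².
T⁴ = 5994/(0.69·5.67×10⁻⁸·11.92) = 1.285×10¹⁰ K⁴.

T ≈ 337 K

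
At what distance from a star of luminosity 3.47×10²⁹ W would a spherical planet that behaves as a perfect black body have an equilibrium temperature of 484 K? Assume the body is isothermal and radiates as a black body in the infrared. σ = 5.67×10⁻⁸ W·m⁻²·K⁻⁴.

d ≈ 1.49×10¹² m

For an isothermal black-emitting sphere, (1−a)S·πr² = σ·4πr²·T⁴ ⇒ S = 4σT⁴/(1−a).
S = 4·5.67×10⁻⁸·(484)⁴/1.00 = 12450 W/m².
Flux falls as S = L/(4πd²), so d = √(L/(4πS)) = √(3.47×10²⁹/(4π·12450)).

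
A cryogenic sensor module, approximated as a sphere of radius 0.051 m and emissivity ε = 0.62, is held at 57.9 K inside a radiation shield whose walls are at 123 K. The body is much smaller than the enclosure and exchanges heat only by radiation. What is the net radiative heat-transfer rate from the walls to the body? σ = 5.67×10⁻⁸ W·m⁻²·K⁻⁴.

For a small grey body in a large enclosure: P_net = εσA(T_body⁴ − T_wall⁴).
A = 4πr² = 0.03269 m²; T_body⁴ − T_wall⁴ = 1.124×10⁷ − 2.289×10⁸ = -2.176×10⁸ K⁴.
|P_net| = 0.62·5.67×10⁻⁸·0.03269·2.176×10⁸.

P_net ≈ 0.250 W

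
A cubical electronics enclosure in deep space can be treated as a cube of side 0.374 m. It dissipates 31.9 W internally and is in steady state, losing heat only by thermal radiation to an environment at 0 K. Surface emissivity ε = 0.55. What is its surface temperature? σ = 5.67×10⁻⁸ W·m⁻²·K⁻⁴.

T ≈ 187 K

Steady state: internal power = radiated power, P = εσA T⁴.
Radiating area A = 6L² = 0.8393 m².
T⁴ = P/(εσA) = 31.9/(0.55·5.67×10⁻⁸·0.8393) = 1.219×10⁹ K⁴.
T = (1.219×10⁹)^(1/4).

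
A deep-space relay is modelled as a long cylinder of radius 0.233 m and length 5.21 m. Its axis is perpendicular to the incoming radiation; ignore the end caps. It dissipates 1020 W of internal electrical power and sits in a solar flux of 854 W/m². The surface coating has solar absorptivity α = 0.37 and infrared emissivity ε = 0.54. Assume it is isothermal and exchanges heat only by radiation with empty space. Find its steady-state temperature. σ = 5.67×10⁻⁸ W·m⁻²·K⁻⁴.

At steady state, absorbed solar power + internal power = radiated power.
Absorbed: α·S·A_cross = 0.37·854·2.428 = 767.2 W (cross-section 2rL).
Total input = 767.2 + 1020 = 1787 W.
Radiated: εσ·A_surf·T⁴ with A_surf = 2πrL = 7.627 m².
T⁴ = 1787/(0.54·5.67×10⁻⁸·7.627) = 7.653×10⁹ K⁴.

T ≈ 296 K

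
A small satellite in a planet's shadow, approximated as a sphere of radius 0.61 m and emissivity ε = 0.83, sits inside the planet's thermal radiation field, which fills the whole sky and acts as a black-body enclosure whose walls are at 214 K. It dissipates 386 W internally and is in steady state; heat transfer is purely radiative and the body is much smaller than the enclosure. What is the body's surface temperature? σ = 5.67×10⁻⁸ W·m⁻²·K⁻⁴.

T ≈ 249 K

For a small grey body in a large enclosure, net radiated power = εσA(T⁴ − T_w⁴).
Steady state: P = εσA(T⁴ − T_w⁴) with A = 4πr² = 4.676 m².
T⁴ = P/(εσA) + T_w⁴ = 386/(0.83·5.67×10⁻⁸·4.676) + (214)⁴
    = 1.754×10⁹ + 2.097×10⁹ = 3.851×10⁹ K⁴.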